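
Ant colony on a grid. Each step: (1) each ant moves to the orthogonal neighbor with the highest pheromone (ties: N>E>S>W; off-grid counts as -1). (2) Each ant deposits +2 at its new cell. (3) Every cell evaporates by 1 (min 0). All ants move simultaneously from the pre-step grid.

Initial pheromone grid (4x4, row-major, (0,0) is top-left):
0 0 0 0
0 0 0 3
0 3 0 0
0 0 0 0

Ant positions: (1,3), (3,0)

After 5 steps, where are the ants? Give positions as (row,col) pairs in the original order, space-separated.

Step 1: ant0:(1,3)->N->(0,3) | ant1:(3,0)->N->(2,0)
  grid max=2 at (1,3)
Step 2: ant0:(0,3)->S->(1,3) | ant1:(2,0)->E->(2,1)
  grid max=3 at (1,3)
Step 3: ant0:(1,3)->N->(0,3) | ant1:(2,1)->N->(1,1)
  grid max=2 at (1,3)
Step 4: ant0:(0,3)->S->(1,3) | ant1:(1,1)->S->(2,1)
  grid max=3 at (1,3)
Step 5: ant0:(1,3)->N->(0,3) | ant1:(2,1)->N->(1,1)
  grid max=2 at (1,3)

(0,3) (1,1)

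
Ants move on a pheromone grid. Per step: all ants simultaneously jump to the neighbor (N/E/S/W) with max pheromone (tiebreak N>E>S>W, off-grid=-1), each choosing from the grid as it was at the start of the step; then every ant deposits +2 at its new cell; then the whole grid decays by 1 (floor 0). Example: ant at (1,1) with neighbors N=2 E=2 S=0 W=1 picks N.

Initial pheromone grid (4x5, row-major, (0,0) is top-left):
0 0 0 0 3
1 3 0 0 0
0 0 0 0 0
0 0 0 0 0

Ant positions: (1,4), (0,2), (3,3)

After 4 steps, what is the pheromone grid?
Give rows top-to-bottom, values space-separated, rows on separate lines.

After step 1: ants at (0,4),(0,3),(2,3)
  0 0 0 1 4
  0 2 0 0 0
  0 0 0 1 0
  0 0 0 0 0
After step 2: ants at (0,3),(0,4),(1,3)
  0 0 0 2 5
  0 1 0 1 0
  0 0 0 0 0
  0 0 0 0 0
After step 3: ants at (0,4),(0,3),(0,3)
  0 0 0 5 6
  0 0 0 0 0
  0 0 0 0 0
  0 0 0 0 0
After step 4: ants at (0,3),(0,4),(0,4)
  0 0 0 6 9
  0 0 0 0 0
  0 0 0 0 0
  0 0 0 0 0

0 0 0 6 9
0 0 0 0 0
0 0 0 0 0
0 0 0 0 0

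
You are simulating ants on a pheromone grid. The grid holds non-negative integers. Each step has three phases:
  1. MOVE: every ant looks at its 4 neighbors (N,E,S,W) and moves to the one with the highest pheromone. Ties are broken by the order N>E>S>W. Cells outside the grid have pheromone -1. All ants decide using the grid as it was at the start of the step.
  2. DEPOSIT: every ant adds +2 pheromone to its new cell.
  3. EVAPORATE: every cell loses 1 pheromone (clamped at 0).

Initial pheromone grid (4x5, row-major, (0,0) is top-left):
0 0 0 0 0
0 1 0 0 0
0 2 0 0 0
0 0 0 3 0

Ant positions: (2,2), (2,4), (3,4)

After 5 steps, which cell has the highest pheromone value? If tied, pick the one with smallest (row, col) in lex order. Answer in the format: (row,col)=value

Step 1: ant0:(2,2)->W->(2,1) | ant1:(2,4)->N->(1,4) | ant2:(3,4)->W->(3,3)
  grid max=4 at (3,3)
Step 2: ant0:(2,1)->N->(1,1) | ant1:(1,4)->N->(0,4) | ant2:(3,3)->N->(2,3)
  grid max=3 at (3,3)
Step 3: ant0:(1,1)->S->(2,1) | ant1:(0,4)->S->(1,4) | ant2:(2,3)->S->(3,3)
  grid max=4 at (3,3)
Step 4: ant0:(2,1)->N->(1,1) | ant1:(1,4)->N->(0,4) | ant2:(3,3)->N->(2,3)
  grid max=3 at (3,3)
Step 5: ant0:(1,1)->S->(2,1) | ant1:(0,4)->S->(1,4) | ant2:(2,3)->S->(3,3)
  grid max=4 at (3,3)
Final grid:
  0 0 0 0 0
  0 0 0 0 1
  0 3 0 0 0
  0 0 0 4 0
Max pheromone 4 at (3,3)

Answer: (3,3)=4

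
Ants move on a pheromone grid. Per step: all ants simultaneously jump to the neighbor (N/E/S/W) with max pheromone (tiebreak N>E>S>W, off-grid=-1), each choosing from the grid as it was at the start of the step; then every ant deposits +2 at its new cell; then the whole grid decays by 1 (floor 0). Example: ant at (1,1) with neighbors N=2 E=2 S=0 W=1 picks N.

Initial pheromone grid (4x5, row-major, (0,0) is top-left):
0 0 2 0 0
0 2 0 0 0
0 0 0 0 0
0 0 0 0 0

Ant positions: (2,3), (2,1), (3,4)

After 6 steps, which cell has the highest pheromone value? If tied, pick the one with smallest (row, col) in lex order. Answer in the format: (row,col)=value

Step 1: ant0:(2,3)->N->(1,3) | ant1:(2,1)->N->(1,1) | ant2:(3,4)->N->(2,4)
  grid max=3 at (1,1)
Step 2: ant0:(1,3)->N->(0,3) | ant1:(1,1)->N->(0,1) | ant2:(2,4)->N->(1,4)
  grid max=2 at (1,1)
Step 3: ant0:(0,3)->E->(0,4) | ant1:(0,1)->S->(1,1) | ant2:(1,4)->N->(0,4)
  grid max=3 at (0,4)
Step 4: ant0:(0,4)->S->(1,4) | ant1:(1,1)->N->(0,1) | ant2:(0,4)->S->(1,4)
  grid max=3 at (1,4)
Step 5: ant0:(1,4)->N->(0,4) | ant1:(0,1)->S->(1,1) | ant2:(1,4)->N->(0,4)
  grid max=5 at (0,4)
Step 6: ant0:(0,4)->S->(1,4) | ant1:(1,1)->N->(0,1) | ant2:(0,4)->S->(1,4)
  grid max=5 at (1,4)
Final grid:
  0 1 0 0 4
  0 2 0 0 5
  0 0 0 0 0
  0 0 0 0 0
Max pheromone 5 at (1,4)

Answer: (1,4)=5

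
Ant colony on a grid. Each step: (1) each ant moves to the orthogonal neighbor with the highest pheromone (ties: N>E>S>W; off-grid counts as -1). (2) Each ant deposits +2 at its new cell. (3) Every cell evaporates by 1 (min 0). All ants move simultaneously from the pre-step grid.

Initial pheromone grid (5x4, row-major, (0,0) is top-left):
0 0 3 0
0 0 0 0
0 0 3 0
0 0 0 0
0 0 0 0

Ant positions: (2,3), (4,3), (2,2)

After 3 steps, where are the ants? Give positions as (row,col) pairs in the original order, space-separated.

Step 1: ant0:(2,3)->W->(2,2) | ant1:(4,3)->N->(3,3) | ant2:(2,2)->N->(1,2)
  grid max=4 at (2,2)
Step 2: ant0:(2,2)->N->(1,2) | ant1:(3,3)->N->(2,3) | ant2:(1,2)->S->(2,2)
  grid max=5 at (2,2)
Step 3: ant0:(1,2)->S->(2,2) | ant1:(2,3)->W->(2,2) | ant2:(2,2)->N->(1,2)
  grid max=8 at (2,2)

(2,2) (2,2) (1,2)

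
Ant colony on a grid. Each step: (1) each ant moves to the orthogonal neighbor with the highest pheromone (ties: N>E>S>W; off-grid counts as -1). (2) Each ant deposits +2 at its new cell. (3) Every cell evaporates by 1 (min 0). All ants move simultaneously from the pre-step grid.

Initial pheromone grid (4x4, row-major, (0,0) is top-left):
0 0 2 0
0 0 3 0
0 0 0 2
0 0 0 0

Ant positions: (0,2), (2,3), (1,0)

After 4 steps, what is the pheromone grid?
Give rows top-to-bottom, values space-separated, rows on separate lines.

After step 1: ants at (1,2),(1,3),(0,0)
  1 0 1 0
  0 0 4 1
  0 0 0 1
  0 0 0 0
After step 2: ants at (0,2),(1,2),(0,1)
  0 1 2 0
  0 0 5 0
  0 0 0 0
  0 0 0 0
After step 3: ants at (1,2),(0,2),(0,2)
  0 0 5 0
  0 0 6 0
  0 0 0 0
  0 0 0 0
After step 4: ants at (0,2),(1,2),(1,2)
  0 0 6 0
  0 0 9 0
  0 0 0 0
  0 0 0 0

0 0 6 0
0 0 9 0
0 0 0 0
0 0 0 0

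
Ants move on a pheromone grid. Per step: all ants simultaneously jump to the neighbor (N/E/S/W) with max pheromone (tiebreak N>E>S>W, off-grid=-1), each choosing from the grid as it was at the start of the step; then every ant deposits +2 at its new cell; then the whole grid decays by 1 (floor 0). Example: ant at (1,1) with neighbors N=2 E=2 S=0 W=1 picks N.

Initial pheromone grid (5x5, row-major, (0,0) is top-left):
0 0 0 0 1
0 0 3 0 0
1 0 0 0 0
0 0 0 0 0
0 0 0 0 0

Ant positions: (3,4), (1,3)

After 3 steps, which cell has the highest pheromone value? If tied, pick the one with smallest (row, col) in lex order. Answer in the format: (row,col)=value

Step 1: ant0:(3,4)->N->(2,4) | ant1:(1,3)->W->(1,2)
  grid max=4 at (1,2)
Step 2: ant0:(2,4)->N->(1,4) | ant1:(1,2)->N->(0,2)
  grid max=3 at (1,2)
Step 3: ant0:(1,4)->N->(0,4) | ant1:(0,2)->S->(1,2)
  grid max=4 at (1,2)
Final grid:
  0 0 0 0 1
  0 0 4 0 0
  0 0 0 0 0
  0 0 0 0 0
  0 0 0 0 0
Max pheromone 4 at (1,2)

Answer: (1,2)=4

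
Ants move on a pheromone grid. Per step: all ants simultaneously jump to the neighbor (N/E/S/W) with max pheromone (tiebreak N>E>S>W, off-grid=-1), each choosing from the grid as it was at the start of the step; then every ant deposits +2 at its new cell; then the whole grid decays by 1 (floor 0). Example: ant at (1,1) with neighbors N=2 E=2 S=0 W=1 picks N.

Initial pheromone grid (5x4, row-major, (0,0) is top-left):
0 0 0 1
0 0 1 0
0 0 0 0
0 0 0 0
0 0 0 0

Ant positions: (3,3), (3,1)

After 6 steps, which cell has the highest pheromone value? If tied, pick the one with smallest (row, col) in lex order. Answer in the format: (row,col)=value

Answer: (1,3)=3

Derivation:
Step 1: ant0:(3,3)->N->(2,3) | ant1:(3,1)->N->(2,1)
  grid max=1 at (2,1)
Step 2: ant0:(2,3)->N->(1,3) | ant1:(2,1)->N->(1,1)
  grid max=1 at (1,1)
Step 3: ant0:(1,3)->N->(0,3) | ant1:(1,1)->N->(0,1)
  grid max=1 at (0,1)
Step 4: ant0:(0,3)->S->(1,3) | ant1:(0,1)->E->(0,2)
  grid max=1 at (0,2)
Step 5: ant0:(1,3)->N->(0,3) | ant1:(0,2)->E->(0,3)
  grid max=3 at (0,3)
Step 6: ant0:(0,3)->S->(1,3) | ant1:(0,3)->S->(1,3)
  grid max=3 at (1,3)
Final grid:
  0 0 0 2
  0 0 0 3
  0 0 0 0
  0 0 0 0
  0 0 0 0
Max pheromone 3 at (1,3)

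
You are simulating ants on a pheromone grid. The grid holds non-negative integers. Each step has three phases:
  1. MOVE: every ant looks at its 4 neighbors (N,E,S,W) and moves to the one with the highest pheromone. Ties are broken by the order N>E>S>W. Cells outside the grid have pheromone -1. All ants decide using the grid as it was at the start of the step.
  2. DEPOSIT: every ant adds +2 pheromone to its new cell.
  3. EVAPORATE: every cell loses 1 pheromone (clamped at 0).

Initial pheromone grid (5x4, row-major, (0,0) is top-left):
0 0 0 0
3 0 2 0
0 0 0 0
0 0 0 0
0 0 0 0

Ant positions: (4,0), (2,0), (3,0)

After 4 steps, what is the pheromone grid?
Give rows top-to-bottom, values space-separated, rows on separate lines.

After step 1: ants at (3,0),(1,0),(2,0)
  0 0 0 0
  4 0 1 0
  1 0 0 0
  1 0 0 0
  0 0 0 0
After step 2: ants at (2,0),(2,0),(1,0)
  0 0 0 0
  5 0 0 0
  4 0 0 0
  0 0 0 0
  0 0 0 0
After step 3: ants at (1,0),(1,0),(2,0)
  0 0 0 0
  8 0 0 0
  5 0 0 0
  0 0 0 0
  0 0 0 0
After step 4: ants at (2,0),(2,0),(1,0)
  0 0 0 0
  9 0 0 0
  8 0 0 0
  0 0 0 0
  0 0 0 0

0 0 0 0
9 0 0 0
8 0 0 0
0 0 0 0
0 0 0 0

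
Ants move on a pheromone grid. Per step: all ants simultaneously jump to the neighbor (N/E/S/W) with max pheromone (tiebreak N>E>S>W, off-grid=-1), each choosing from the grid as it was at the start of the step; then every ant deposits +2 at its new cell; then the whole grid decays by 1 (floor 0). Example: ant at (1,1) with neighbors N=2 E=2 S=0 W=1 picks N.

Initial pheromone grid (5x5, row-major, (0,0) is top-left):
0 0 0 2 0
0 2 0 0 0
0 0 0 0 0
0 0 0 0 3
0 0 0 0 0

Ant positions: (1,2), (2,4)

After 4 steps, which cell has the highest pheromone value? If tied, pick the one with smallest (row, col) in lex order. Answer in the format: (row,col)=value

Answer: (3,4)=3

Derivation:
Step 1: ant0:(1,2)->W->(1,1) | ant1:(2,4)->S->(3,4)
  grid max=4 at (3,4)
Step 2: ant0:(1,1)->N->(0,1) | ant1:(3,4)->N->(2,4)
  grid max=3 at (3,4)
Step 3: ant0:(0,1)->S->(1,1) | ant1:(2,4)->S->(3,4)
  grid max=4 at (3,4)
Step 4: ant0:(1,1)->N->(0,1) | ant1:(3,4)->N->(2,4)
  grid max=3 at (3,4)
Final grid:
  0 1 0 0 0
  0 2 0 0 0
  0 0 0 0 1
  0 0 0 0 3
  0 0 0 0 0
Max pheromone 3 at (3,4)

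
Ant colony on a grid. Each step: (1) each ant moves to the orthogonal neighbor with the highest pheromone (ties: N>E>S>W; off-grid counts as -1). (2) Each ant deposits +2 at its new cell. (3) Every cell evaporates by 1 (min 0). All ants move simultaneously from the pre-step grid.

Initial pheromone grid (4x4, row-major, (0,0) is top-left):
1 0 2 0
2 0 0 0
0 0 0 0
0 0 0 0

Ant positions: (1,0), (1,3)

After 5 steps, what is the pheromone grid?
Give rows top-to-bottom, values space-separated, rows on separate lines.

After step 1: ants at (0,0),(0,3)
  2 0 1 1
  1 0 0 0
  0 0 0 0
  0 0 0 0
After step 2: ants at (1,0),(0,2)
  1 0 2 0
  2 0 0 0
  0 0 0 0
  0 0 0 0
After step 3: ants at (0,0),(0,3)
  2 0 1 1
  1 0 0 0
  0 0 0 0
  0 0 0 0
After step 4: ants at (1,0),(0,2)
  1 0 2 0
  2 0 0 0
  0 0 0 0
  0 0 0 0
After step 5: ants at (0,0),(0,3)
  2 0 1 1
  1 0 0 0
  0 0 0 0
  0 0 0 0

2 0 1 1
1 0 0 0
0 0 0 0
0 0 0 0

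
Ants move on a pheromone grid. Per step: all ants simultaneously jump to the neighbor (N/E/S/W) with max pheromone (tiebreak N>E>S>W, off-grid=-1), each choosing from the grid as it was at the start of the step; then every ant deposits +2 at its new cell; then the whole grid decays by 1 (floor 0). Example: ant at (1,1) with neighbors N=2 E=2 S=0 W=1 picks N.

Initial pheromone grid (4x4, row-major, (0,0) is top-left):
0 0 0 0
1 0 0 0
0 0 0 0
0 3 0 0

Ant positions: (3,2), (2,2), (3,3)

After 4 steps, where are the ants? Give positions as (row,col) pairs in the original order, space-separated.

Step 1: ant0:(3,2)->W->(3,1) | ant1:(2,2)->N->(1,2) | ant2:(3,3)->N->(2,3)
  grid max=4 at (3,1)
Step 2: ant0:(3,1)->N->(2,1) | ant1:(1,2)->N->(0,2) | ant2:(2,3)->N->(1,3)
  grid max=3 at (3,1)
Step 3: ant0:(2,1)->S->(3,1) | ant1:(0,2)->E->(0,3) | ant2:(1,3)->N->(0,3)
  grid max=4 at (3,1)
Step 4: ant0:(3,1)->N->(2,1) | ant1:(0,3)->S->(1,3) | ant2:(0,3)->S->(1,3)
  grid max=3 at (1,3)

(2,1) (1,3) (1,3)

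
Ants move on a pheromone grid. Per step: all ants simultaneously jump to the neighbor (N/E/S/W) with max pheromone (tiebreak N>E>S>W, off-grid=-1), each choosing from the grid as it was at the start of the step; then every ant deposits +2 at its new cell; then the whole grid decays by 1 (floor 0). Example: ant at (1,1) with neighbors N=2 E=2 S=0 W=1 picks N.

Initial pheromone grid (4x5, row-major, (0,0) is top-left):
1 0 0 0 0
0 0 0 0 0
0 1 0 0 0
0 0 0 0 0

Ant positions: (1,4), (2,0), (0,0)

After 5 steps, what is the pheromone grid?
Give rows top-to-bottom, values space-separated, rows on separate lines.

After step 1: ants at (0,4),(2,1),(0,1)
  0 1 0 0 1
  0 0 0 0 0
  0 2 0 0 0
  0 0 0 0 0
After step 2: ants at (1,4),(1,1),(0,2)
  0 0 1 0 0
  0 1 0 0 1
  0 1 0 0 0
  0 0 0 0 0
After step 3: ants at (0,4),(2,1),(0,3)
  0 0 0 1 1
  0 0 0 0 0
  0 2 0 0 0
  0 0 0 0 0
After step 4: ants at (0,3),(1,1),(0,4)
  0 0 0 2 2
  0 1 0 0 0
  0 1 0 0 0
  0 0 0 0 0
After step 5: ants at (0,4),(2,1),(0,3)
  0 0 0 3 3
  0 0 0 0 0
  0 2 0 0 0
  0 0 0 0 0

0 0 0 3 3
0 0 0 0 0
0 2 0 0 0
0 0 0 0 0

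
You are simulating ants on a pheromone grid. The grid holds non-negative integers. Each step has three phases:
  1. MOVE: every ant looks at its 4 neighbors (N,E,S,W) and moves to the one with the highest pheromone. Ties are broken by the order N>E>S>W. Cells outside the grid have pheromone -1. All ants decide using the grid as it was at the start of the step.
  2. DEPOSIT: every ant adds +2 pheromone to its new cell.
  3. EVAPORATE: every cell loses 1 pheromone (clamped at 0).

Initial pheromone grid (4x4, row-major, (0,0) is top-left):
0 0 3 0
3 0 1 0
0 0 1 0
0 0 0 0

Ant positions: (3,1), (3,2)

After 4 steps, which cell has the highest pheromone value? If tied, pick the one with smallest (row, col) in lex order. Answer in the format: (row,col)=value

Step 1: ant0:(3,1)->N->(2,1) | ant1:(3,2)->N->(2,2)
  grid max=2 at (0,2)
Step 2: ant0:(2,1)->E->(2,2) | ant1:(2,2)->W->(2,1)
  grid max=3 at (2,2)
Step 3: ant0:(2,2)->W->(2,1) | ant1:(2,1)->E->(2,2)
  grid max=4 at (2,2)
Step 4: ant0:(2,1)->E->(2,2) | ant1:(2,2)->W->(2,1)
  grid max=5 at (2,2)
Final grid:
  0 0 0 0
  0 0 0 0
  0 4 5 0
  0 0 0 0
Max pheromone 5 at (2,2)

Answer: (2,2)=5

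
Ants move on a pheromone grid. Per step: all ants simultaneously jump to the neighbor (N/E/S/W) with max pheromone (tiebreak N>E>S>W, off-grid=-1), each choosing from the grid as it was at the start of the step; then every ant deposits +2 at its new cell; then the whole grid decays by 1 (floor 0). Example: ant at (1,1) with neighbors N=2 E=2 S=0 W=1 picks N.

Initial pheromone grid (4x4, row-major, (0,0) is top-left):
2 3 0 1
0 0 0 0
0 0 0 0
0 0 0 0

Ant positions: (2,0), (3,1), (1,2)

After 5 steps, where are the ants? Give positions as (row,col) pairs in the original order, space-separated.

Step 1: ant0:(2,0)->N->(1,0) | ant1:(3,1)->N->(2,1) | ant2:(1,2)->N->(0,2)
  grid max=2 at (0,1)
Step 2: ant0:(1,0)->N->(0,0) | ant1:(2,1)->N->(1,1) | ant2:(0,2)->W->(0,1)
  grid max=3 at (0,1)
Step 3: ant0:(0,0)->E->(0,1) | ant1:(1,1)->N->(0,1) | ant2:(0,1)->W->(0,0)
  grid max=6 at (0,1)
Step 4: ant0:(0,1)->W->(0,0) | ant1:(0,1)->W->(0,0) | ant2:(0,0)->E->(0,1)
  grid max=7 at (0,1)
Step 5: ant0:(0,0)->E->(0,1) | ant1:(0,0)->E->(0,1) | ant2:(0,1)->W->(0,0)
  grid max=10 at (0,1)

(0,1) (0,1) (0,0)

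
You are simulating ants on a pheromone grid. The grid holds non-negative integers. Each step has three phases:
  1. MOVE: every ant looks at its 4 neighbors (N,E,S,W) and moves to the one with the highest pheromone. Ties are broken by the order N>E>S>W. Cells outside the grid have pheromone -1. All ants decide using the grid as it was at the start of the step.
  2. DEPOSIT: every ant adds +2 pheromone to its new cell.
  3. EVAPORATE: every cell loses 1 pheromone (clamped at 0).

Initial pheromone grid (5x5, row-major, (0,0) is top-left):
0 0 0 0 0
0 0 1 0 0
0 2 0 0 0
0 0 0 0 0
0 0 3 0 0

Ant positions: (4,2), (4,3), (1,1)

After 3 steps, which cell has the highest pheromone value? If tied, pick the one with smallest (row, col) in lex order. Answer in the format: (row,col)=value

Answer: (4,2)=6

Derivation:
Step 1: ant0:(4,2)->N->(3,2) | ant1:(4,3)->W->(4,2) | ant2:(1,1)->S->(2,1)
  grid max=4 at (4,2)
Step 2: ant0:(3,2)->S->(4,2) | ant1:(4,2)->N->(3,2) | ant2:(2,1)->N->(1,1)
  grid max=5 at (4,2)
Step 3: ant0:(4,2)->N->(3,2) | ant1:(3,2)->S->(4,2) | ant2:(1,1)->S->(2,1)
  grid max=6 at (4,2)
Final grid:
  0 0 0 0 0
  0 0 0 0 0
  0 3 0 0 0
  0 0 3 0 0
  0 0 6 0 0
Max pheromone 6 at (4,2)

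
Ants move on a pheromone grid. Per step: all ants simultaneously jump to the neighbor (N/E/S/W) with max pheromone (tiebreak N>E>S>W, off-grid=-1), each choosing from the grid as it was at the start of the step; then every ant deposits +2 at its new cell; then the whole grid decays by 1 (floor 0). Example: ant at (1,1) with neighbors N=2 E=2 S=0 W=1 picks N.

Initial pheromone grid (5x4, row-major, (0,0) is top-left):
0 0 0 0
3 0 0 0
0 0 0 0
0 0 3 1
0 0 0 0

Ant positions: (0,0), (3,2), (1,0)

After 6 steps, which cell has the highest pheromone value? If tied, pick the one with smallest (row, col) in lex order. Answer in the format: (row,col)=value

Step 1: ant0:(0,0)->S->(1,0) | ant1:(3,2)->E->(3,3) | ant2:(1,0)->N->(0,0)
  grid max=4 at (1,0)
Step 2: ant0:(1,0)->N->(0,0) | ant1:(3,3)->W->(3,2) | ant2:(0,0)->S->(1,0)
  grid max=5 at (1,0)
Step 3: ant0:(0,0)->S->(1,0) | ant1:(3,2)->E->(3,3) | ant2:(1,0)->N->(0,0)
  grid max=6 at (1,0)
Step 4: ant0:(1,0)->N->(0,0) | ant1:(3,3)->W->(3,2) | ant2:(0,0)->S->(1,0)
  grid max=7 at (1,0)
Step 5: ant0:(0,0)->S->(1,0) | ant1:(3,2)->E->(3,3) | ant2:(1,0)->N->(0,0)
  grid max=8 at (1,0)
Step 6: ant0:(1,0)->N->(0,0) | ant1:(3,3)->W->(3,2) | ant2:(0,0)->S->(1,0)
  grid max=9 at (1,0)
Final grid:
  6 0 0 0
  9 0 0 0
  0 0 0 0
  0 0 3 1
  0 0 0 0
Max pheromone 9 at (1,0)

Answer: (1,0)=9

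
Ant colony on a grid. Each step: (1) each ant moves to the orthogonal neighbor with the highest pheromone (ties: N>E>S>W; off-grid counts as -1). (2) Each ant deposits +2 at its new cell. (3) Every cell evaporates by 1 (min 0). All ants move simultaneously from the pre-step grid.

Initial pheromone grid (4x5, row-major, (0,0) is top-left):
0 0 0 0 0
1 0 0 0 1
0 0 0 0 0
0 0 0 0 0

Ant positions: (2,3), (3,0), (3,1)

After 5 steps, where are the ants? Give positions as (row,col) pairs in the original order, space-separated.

Step 1: ant0:(2,3)->N->(1,3) | ant1:(3,0)->N->(2,0) | ant2:(3,1)->N->(2,1)
  grid max=1 at (1,3)
Step 2: ant0:(1,3)->N->(0,3) | ant1:(2,0)->E->(2,1) | ant2:(2,1)->W->(2,0)
  grid max=2 at (2,0)
Step 3: ant0:(0,3)->E->(0,4) | ant1:(2,1)->W->(2,0) | ant2:(2,0)->E->(2,1)
  grid max=3 at (2,0)
Step 4: ant0:(0,4)->S->(1,4) | ant1:(2,0)->E->(2,1) | ant2:(2,1)->W->(2,0)
  grid max=4 at (2,0)
Step 5: ant0:(1,4)->N->(0,4) | ant1:(2,1)->W->(2,0) | ant2:(2,0)->E->(2,1)
  grid max=5 at (2,0)

(0,4) (2,0) (2,1)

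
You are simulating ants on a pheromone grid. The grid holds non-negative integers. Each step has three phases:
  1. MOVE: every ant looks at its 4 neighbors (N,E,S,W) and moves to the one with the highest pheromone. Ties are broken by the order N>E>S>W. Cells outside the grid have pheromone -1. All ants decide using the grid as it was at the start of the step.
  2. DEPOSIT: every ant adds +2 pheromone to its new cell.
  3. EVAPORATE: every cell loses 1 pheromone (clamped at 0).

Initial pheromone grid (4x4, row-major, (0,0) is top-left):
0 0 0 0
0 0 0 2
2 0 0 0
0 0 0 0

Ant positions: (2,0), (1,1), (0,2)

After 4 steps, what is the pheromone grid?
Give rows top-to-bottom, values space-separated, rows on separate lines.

After step 1: ants at (1,0),(0,1),(0,3)
  0 1 0 1
  1 0 0 1
  1 0 0 0
  0 0 0 0
After step 2: ants at (2,0),(0,2),(1,3)
  0 0 1 0
  0 0 0 2
  2 0 0 0
  0 0 0 0
After step 3: ants at (1,0),(0,3),(0,3)
  0 0 0 3
  1 0 0 1
  1 0 0 0
  0 0 0 0
After step 4: ants at (2,0),(1,3),(1,3)
  0 0 0 2
  0 0 0 4
  2 0 0 0
  0 0 0 0

0 0 0 2
0 0 0 4
2 0 0 0
0 0 0 0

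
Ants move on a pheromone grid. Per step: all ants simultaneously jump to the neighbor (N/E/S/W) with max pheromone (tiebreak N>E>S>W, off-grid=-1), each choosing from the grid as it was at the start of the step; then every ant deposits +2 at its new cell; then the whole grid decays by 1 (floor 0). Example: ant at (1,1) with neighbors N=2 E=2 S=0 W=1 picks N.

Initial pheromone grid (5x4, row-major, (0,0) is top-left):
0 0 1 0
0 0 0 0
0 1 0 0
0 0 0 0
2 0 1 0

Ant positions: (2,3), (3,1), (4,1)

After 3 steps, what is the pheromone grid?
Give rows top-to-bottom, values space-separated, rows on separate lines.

After step 1: ants at (1,3),(2,1),(4,0)
  0 0 0 0
  0 0 0 1
  0 2 0 0
  0 0 0 0
  3 0 0 0
After step 2: ants at (0,3),(1,1),(3,0)
  0 0 0 1
  0 1 0 0
  0 1 0 0
  1 0 0 0
  2 0 0 0
After step 3: ants at (1,3),(2,1),(4,0)
  0 0 0 0
  0 0 0 1
  0 2 0 0
  0 0 0 0
  3 0 0 0

0 0 0 0
0 0 0 1
0 2 0 0
0 0 0 0
3 0 0 0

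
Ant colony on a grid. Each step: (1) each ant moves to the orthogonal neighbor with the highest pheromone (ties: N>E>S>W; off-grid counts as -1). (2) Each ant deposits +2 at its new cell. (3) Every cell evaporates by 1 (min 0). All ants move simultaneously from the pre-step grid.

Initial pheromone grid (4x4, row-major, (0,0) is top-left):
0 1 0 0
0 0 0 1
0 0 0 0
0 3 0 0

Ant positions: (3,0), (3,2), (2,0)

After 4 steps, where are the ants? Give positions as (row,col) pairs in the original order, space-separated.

Step 1: ant0:(3,0)->E->(3,1) | ant1:(3,2)->W->(3,1) | ant2:(2,0)->N->(1,0)
  grid max=6 at (3,1)
Step 2: ant0:(3,1)->N->(2,1) | ant1:(3,1)->N->(2,1) | ant2:(1,0)->N->(0,0)
  grid max=5 at (3,1)
Step 3: ant0:(2,1)->S->(3,1) | ant1:(2,1)->S->(3,1) | ant2:(0,0)->E->(0,1)
  grid max=8 at (3,1)
Step 4: ant0:(3,1)->N->(2,1) | ant1:(3,1)->N->(2,1) | ant2:(0,1)->E->(0,2)
  grid max=7 at (3,1)

(2,1) (2,1) (0,2)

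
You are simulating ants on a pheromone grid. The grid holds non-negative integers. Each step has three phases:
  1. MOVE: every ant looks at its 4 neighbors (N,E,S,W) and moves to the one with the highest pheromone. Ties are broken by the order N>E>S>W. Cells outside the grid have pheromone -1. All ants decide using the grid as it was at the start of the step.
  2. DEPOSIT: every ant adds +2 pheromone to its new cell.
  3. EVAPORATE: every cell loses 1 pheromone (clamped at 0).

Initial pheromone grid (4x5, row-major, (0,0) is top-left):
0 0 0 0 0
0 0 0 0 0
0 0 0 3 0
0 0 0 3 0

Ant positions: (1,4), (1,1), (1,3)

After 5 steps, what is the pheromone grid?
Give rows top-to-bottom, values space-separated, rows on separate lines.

After step 1: ants at (0,4),(0,1),(2,3)
  0 1 0 0 1
  0 0 0 0 0
  0 0 0 4 0
  0 0 0 2 0
After step 2: ants at (1,4),(0,2),(3,3)
  0 0 1 0 0
  0 0 0 0 1
  0 0 0 3 0
  0 0 0 3 0
After step 3: ants at (0,4),(0,3),(2,3)
  0 0 0 1 1
  0 0 0 0 0
  0 0 0 4 0
  0 0 0 2 0
After step 4: ants at (0,3),(0,4),(3,3)
  0 0 0 2 2
  0 0 0 0 0
  0 0 0 3 0
  0 0 0 3 0
After step 5: ants at (0,4),(0,3),(2,3)
  0 0 0 3 3
  0 0 0 0 0
  0 0 0 4 0
  0 0 0 2 0

0 0 0 3 3
0 0 0 0 0
0 0 0 4 0
0 0 0 2 0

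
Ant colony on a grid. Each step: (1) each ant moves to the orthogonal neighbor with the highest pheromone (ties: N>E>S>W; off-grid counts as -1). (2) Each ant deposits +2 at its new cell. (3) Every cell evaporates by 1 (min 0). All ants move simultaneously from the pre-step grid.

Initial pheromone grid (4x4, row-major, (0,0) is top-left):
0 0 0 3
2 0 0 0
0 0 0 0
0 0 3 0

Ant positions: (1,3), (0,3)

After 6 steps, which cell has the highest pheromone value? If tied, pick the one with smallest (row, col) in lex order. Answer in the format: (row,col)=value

Step 1: ant0:(1,3)->N->(0,3) | ant1:(0,3)->S->(1,3)
  grid max=4 at (0,3)
Step 2: ant0:(0,3)->S->(1,3) | ant1:(1,3)->N->(0,3)
  grid max=5 at (0,3)
Step 3: ant0:(1,3)->N->(0,3) | ant1:(0,3)->S->(1,3)
  grid max=6 at (0,3)
Step 4: ant0:(0,3)->S->(1,3) | ant1:(1,3)->N->(0,3)
  grid max=7 at (0,3)
Step 5: ant0:(1,3)->N->(0,3) | ant1:(0,3)->S->(1,3)
  grid max=8 at (0,3)
Step 6: ant0:(0,3)->S->(1,3) | ant1:(1,3)->N->(0,3)
  grid max=9 at (0,3)
Final grid:
  0 0 0 9
  0 0 0 6
  0 0 0 0
  0 0 0 0
Max pheromone 9 at (0,3)

Answer: (0,3)=9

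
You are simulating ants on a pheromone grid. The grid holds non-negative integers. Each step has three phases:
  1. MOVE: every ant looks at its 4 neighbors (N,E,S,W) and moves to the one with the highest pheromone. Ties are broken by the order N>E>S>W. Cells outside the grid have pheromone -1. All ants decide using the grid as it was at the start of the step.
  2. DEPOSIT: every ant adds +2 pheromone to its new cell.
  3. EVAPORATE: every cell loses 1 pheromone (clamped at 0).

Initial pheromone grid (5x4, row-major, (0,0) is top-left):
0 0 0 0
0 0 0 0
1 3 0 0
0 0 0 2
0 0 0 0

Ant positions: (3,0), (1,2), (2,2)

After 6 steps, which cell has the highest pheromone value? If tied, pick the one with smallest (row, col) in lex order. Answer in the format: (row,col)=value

Step 1: ant0:(3,0)->N->(2,0) | ant1:(1,2)->N->(0,2) | ant2:(2,2)->W->(2,1)
  grid max=4 at (2,1)
Step 2: ant0:(2,0)->E->(2,1) | ant1:(0,2)->E->(0,3) | ant2:(2,1)->W->(2,0)
  grid max=5 at (2,1)
Step 3: ant0:(2,1)->W->(2,0) | ant1:(0,3)->S->(1,3) | ant2:(2,0)->E->(2,1)
  grid max=6 at (2,1)
Step 4: ant0:(2,0)->E->(2,1) | ant1:(1,3)->N->(0,3) | ant2:(2,1)->W->(2,0)
  grid max=7 at (2,1)
Step 5: ant0:(2,1)->W->(2,0) | ant1:(0,3)->S->(1,3) | ant2:(2,0)->E->(2,1)
  grid max=8 at (2,1)
Step 6: ant0:(2,0)->E->(2,1) | ant1:(1,3)->N->(0,3) | ant2:(2,1)->W->(2,0)
  grid max=9 at (2,1)
Final grid:
  0 0 0 1
  0 0 0 0
  7 9 0 0
  0 0 0 0
  0 0 0 0
Max pheromone 9 at (2,1)

Answer: (2,1)=9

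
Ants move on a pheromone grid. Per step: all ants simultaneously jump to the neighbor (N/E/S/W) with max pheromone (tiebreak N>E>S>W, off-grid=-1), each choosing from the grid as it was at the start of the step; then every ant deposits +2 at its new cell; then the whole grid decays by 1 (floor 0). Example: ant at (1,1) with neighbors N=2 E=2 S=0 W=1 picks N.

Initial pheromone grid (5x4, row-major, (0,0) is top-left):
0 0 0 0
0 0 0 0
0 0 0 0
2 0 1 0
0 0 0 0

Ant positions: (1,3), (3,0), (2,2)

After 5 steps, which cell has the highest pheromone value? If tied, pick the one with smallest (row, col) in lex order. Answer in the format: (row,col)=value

Step 1: ant0:(1,3)->N->(0,3) | ant1:(3,0)->N->(2,0) | ant2:(2,2)->S->(3,2)
  grid max=2 at (3,2)
Step 2: ant0:(0,3)->S->(1,3) | ant1:(2,0)->S->(3,0) | ant2:(3,2)->N->(2,2)
  grid max=2 at (3,0)
Step 3: ant0:(1,3)->N->(0,3) | ant1:(3,0)->N->(2,0) | ant2:(2,2)->S->(3,2)
  grid max=2 at (3,2)
Step 4: ant0:(0,3)->S->(1,3) | ant1:(2,0)->S->(3,0) | ant2:(3,2)->N->(2,2)
  grid max=2 at (3,0)
Step 5: ant0:(1,3)->N->(0,3) | ant1:(3,0)->N->(2,0) | ant2:(2,2)->S->(3,2)
  grid max=2 at (3,2)
Final grid:
  0 0 0 1
  0 0 0 0
  1 0 0 0
  1 0 2 0
  0 0 0 0
Max pheromone 2 at (3,2)

Answer: (3,2)=2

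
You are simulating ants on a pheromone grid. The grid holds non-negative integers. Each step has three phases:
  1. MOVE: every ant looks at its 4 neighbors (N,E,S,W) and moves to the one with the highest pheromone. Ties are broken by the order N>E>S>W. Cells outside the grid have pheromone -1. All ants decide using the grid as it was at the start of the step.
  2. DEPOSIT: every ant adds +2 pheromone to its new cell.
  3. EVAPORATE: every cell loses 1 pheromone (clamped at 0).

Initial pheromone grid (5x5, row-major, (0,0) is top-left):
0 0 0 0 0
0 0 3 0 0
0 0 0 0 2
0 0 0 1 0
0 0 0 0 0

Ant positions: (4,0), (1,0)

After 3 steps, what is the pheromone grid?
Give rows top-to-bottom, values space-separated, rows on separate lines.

After step 1: ants at (3,0),(0,0)
  1 0 0 0 0
  0 0 2 0 0
  0 0 0 0 1
  1 0 0 0 0
  0 0 0 0 0
After step 2: ants at (2,0),(0,1)
  0 1 0 0 0
  0 0 1 0 0
  1 0 0 0 0
  0 0 0 0 0
  0 0 0 0 0
After step 3: ants at (1,0),(0,2)
  0 0 1 0 0
  1 0 0 0 0
  0 0 0 0 0
  0 0 0 0 0
  0 0 0 0 0

0 0 1 0 0
1 0 0 0 0
0 0 0 0 0
0 0 0 0 0
0 0 0 0 0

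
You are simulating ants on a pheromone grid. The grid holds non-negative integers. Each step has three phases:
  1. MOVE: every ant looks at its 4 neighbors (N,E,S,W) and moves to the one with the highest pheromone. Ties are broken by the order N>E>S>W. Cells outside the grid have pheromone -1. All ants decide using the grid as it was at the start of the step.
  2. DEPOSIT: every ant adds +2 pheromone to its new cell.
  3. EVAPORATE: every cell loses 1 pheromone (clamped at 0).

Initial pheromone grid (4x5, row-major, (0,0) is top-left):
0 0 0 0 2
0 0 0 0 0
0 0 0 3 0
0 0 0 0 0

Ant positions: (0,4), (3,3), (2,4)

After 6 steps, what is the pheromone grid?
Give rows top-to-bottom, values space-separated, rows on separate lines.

After step 1: ants at (1,4),(2,3),(2,3)
  0 0 0 0 1
  0 0 0 0 1
  0 0 0 6 0
  0 0 0 0 0
After step 2: ants at (0,4),(1,3),(1,3)
  0 0 0 0 2
  0 0 0 3 0
  0 0 0 5 0
  0 0 0 0 0
After step 3: ants at (1,4),(2,3),(2,3)
  0 0 0 0 1
  0 0 0 2 1
  0 0 0 8 0
  0 0 0 0 0
After step 4: ants at (1,3),(1,3),(1,3)
  0 0 0 0 0
  0 0 0 7 0
  0 0 0 7 0
  0 0 0 0 0
After step 5: ants at (2,3),(2,3),(2,3)
  0 0 0 0 0
  0 0 0 6 0
  0 0 0 12 0
  0 0 0 0 0
After step 6: ants at (1,3),(1,3),(1,3)
  0 0 0 0 0
  0 0 0 11 0
  0 0 0 11 0
  0 0 0 0 0

0 0 0 0 0
0 0 0 11 0
0 0 0 11 0
0 0 0 0 0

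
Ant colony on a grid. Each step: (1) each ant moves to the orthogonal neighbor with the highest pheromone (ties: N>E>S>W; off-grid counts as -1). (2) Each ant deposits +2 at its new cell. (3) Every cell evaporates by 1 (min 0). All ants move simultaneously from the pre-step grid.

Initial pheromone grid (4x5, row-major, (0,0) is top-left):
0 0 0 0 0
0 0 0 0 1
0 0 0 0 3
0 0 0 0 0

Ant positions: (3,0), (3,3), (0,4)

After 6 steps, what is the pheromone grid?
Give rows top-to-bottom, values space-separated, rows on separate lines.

After step 1: ants at (2,0),(2,3),(1,4)
  0 0 0 0 0
  0 0 0 0 2
  1 0 0 1 2
  0 0 0 0 0
After step 2: ants at (1,0),(2,4),(2,4)
  0 0 0 0 0
  1 0 0 0 1
  0 0 0 0 5
  0 0 0 0 0
After step 3: ants at (0,0),(1,4),(1,4)
  1 0 0 0 0
  0 0 0 0 4
  0 0 0 0 4
  0 0 0 0 0
After step 4: ants at (0,1),(2,4),(2,4)
  0 1 0 0 0
  0 0 0 0 3
  0 0 0 0 7
  0 0 0 0 0
After step 5: ants at (0,2),(1,4),(1,4)
  0 0 1 0 0
  0 0 0 0 6
  0 0 0 0 6
  0 0 0 0 0
After step 6: ants at (0,3),(2,4),(2,4)
  0 0 0 1 0
  0 0 0 0 5
  0 0 0 0 9
  0 0 0 0 0

0 0 0 1 0
0 0 0 0 5
0 0 0 0 9
0 0 0 0 0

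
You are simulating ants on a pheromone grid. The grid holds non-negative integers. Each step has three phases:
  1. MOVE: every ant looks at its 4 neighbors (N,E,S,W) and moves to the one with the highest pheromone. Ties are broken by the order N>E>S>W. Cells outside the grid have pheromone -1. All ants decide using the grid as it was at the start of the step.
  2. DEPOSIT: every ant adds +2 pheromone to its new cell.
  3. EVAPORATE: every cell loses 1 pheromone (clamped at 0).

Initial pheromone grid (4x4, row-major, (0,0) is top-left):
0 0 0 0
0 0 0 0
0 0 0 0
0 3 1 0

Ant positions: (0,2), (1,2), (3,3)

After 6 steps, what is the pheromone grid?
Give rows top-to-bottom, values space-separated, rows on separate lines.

After step 1: ants at (0,3),(0,2),(3,2)
  0 0 1 1
  0 0 0 0
  0 0 0 0
  0 2 2 0
After step 2: ants at (0,2),(0,3),(3,1)
  0 0 2 2
  0 0 0 0
  0 0 0 0
  0 3 1 0
After step 3: ants at (0,3),(0,2),(3,2)
  0 0 3 3
  0 0 0 0
  0 0 0 0
  0 2 2 0
After step 4: ants at (0,2),(0,3),(3,1)
  0 0 4 4
  0 0 0 0
  0 0 0 0
  0 3 1 0
After step 5: ants at (0,3),(0,2),(3,2)
  0 0 5 5
  0 0 0 0
  0 0 0 0
  0 2 2 0
After step 6: ants at (0,2),(0,3),(3,1)
  0 0 6 6
  0 0 0 0
  0 0 0 0
  0 3 1 0

0 0 6 6
0 0 0 0
0 0 0 0
0 3 1 0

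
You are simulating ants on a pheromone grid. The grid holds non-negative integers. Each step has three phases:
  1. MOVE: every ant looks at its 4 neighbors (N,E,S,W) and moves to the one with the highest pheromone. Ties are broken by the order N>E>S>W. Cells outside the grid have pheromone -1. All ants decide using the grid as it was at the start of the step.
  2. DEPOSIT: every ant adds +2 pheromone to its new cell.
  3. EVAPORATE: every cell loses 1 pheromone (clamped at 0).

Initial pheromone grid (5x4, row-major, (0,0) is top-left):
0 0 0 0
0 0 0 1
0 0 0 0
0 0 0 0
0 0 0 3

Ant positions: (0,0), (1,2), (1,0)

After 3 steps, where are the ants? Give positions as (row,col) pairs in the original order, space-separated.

Step 1: ant0:(0,0)->E->(0,1) | ant1:(1,2)->E->(1,3) | ant2:(1,0)->N->(0,0)
  grid max=2 at (1,3)
Step 2: ant0:(0,1)->W->(0,0) | ant1:(1,3)->N->(0,3) | ant2:(0,0)->E->(0,1)
  grid max=2 at (0,0)
Step 3: ant0:(0,0)->E->(0,1) | ant1:(0,3)->S->(1,3) | ant2:(0,1)->W->(0,0)
  grid max=3 at (0,0)

(0,1) (1,3) (0,0)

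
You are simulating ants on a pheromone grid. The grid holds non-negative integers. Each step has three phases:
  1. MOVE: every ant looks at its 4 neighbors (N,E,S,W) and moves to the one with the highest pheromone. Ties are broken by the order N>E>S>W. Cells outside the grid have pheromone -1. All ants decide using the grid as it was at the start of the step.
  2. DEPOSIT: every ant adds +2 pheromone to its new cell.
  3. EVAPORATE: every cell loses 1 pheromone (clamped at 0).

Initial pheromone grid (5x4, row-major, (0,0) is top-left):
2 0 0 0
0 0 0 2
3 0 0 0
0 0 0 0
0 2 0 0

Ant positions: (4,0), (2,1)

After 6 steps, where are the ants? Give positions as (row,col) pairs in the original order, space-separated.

Step 1: ant0:(4,0)->E->(4,1) | ant1:(2,1)->W->(2,0)
  grid max=4 at (2,0)
Step 2: ant0:(4,1)->N->(3,1) | ant1:(2,0)->N->(1,0)
  grid max=3 at (2,0)
Step 3: ant0:(3,1)->S->(4,1) | ant1:(1,0)->S->(2,0)
  grid max=4 at (2,0)
Step 4: ant0:(4,1)->N->(3,1) | ant1:(2,0)->N->(1,0)
  grid max=3 at (2,0)
Step 5: ant0:(3,1)->S->(4,1) | ant1:(1,0)->S->(2,0)
  grid max=4 at (2,0)
Step 6: ant0:(4,1)->N->(3,1) | ant1:(2,0)->N->(1,0)
  grid max=3 at (2,0)

(3,1) (1,0)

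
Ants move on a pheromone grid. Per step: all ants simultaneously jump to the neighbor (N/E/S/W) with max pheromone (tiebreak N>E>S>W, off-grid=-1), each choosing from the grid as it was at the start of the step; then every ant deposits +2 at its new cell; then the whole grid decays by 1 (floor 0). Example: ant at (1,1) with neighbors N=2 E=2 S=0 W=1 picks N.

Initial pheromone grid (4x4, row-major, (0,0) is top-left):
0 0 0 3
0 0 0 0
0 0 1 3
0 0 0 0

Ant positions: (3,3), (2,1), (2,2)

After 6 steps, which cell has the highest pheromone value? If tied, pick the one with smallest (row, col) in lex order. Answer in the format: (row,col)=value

Step 1: ant0:(3,3)->N->(2,3) | ant1:(2,1)->E->(2,2) | ant2:(2,2)->E->(2,3)
  grid max=6 at (2,3)
Step 2: ant0:(2,3)->W->(2,2) | ant1:(2,2)->E->(2,3) | ant2:(2,3)->W->(2,2)
  grid max=7 at (2,3)
Step 3: ant0:(2,2)->E->(2,3) | ant1:(2,3)->W->(2,2) | ant2:(2,2)->E->(2,3)
  grid max=10 at (2,3)
Step 4: ant0:(2,3)->W->(2,2) | ant1:(2,2)->E->(2,3) | ant2:(2,3)->W->(2,2)
  grid max=11 at (2,3)
Step 5: ant0:(2,2)->E->(2,3) | ant1:(2,3)->W->(2,2) | ant2:(2,2)->E->(2,3)
  grid max=14 at (2,3)
Step 6: ant0:(2,3)->W->(2,2) | ant1:(2,2)->E->(2,3) | ant2:(2,3)->W->(2,2)
  grid max=15 at (2,3)
Final grid:
  0 0 0 0
  0 0 0 0
  0 0 13 15
  0 0 0 0
Max pheromone 15 at (2,3)

Answer: (2,3)=15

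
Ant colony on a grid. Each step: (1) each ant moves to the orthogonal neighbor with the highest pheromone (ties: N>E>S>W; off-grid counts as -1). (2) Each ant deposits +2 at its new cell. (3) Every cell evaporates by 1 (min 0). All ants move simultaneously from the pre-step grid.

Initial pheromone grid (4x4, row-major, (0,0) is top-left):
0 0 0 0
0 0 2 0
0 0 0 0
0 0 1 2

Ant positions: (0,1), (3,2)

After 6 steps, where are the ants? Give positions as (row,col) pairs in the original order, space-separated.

Step 1: ant0:(0,1)->E->(0,2) | ant1:(3,2)->E->(3,3)
  grid max=3 at (3,3)
Step 2: ant0:(0,2)->S->(1,2) | ant1:(3,3)->N->(2,3)
  grid max=2 at (1,2)
Step 3: ant0:(1,2)->N->(0,2) | ant1:(2,3)->S->(3,3)
  grid max=3 at (3,3)
Step 4: ant0:(0,2)->S->(1,2) | ant1:(3,3)->N->(2,3)
  grid max=2 at (1,2)
Step 5: ant0:(1,2)->N->(0,2) | ant1:(2,3)->S->(3,3)
  grid max=3 at (3,3)
Step 6: ant0:(0,2)->S->(1,2) | ant1:(3,3)->N->(2,3)
  grid max=2 at (1,2)

(1,2) (2,3)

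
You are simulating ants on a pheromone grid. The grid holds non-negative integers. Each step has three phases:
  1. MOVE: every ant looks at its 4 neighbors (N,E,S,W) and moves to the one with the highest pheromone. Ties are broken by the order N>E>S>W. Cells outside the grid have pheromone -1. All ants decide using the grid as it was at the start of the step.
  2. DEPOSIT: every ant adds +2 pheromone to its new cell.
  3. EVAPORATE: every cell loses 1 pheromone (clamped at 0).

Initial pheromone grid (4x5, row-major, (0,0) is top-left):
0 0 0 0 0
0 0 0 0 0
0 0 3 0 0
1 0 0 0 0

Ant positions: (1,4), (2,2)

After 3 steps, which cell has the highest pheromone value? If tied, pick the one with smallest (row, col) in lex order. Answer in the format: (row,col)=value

Answer: (2,2)=2

Derivation:
Step 1: ant0:(1,4)->N->(0,4) | ant1:(2,2)->N->(1,2)
  grid max=2 at (2,2)
Step 2: ant0:(0,4)->S->(1,4) | ant1:(1,2)->S->(2,2)
  grid max=3 at (2,2)
Step 3: ant0:(1,4)->N->(0,4) | ant1:(2,2)->N->(1,2)
  grid max=2 at (2,2)
Final grid:
  0 0 0 0 1
  0 0 1 0 0
  0 0 2 0 0
  0 0 0 0 0
Max pheromone 2 at (2,2)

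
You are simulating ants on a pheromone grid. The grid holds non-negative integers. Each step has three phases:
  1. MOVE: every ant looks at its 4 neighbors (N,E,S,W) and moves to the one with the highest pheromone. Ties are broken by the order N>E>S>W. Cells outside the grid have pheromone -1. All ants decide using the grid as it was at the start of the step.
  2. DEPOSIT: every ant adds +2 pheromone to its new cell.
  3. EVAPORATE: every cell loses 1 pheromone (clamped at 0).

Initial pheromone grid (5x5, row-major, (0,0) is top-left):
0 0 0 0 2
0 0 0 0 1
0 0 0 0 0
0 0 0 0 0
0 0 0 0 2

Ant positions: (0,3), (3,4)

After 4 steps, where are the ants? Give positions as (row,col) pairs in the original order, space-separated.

Step 1: ant0:(0,3)->E->(0,4) | ant1:(3,4)->S->(4,4)
  grid max=3 at (0,4)
Step 2: ant0:(0,4)->S->(1,4) | ant1:(4,4)->N->(3,4)
  grid max=2 at (0,4)
Step 3: ant0:(1,4)->N->(0,4) | ant1:(3,4)->S->(4,4)
  grid max=3 at (0,4)
Step 4: ant0:(0,4)->S->(1,4) | ant1:(4,4)->N->(3,4)
  grid max=2 at (0,4)

(1,4) (3,4)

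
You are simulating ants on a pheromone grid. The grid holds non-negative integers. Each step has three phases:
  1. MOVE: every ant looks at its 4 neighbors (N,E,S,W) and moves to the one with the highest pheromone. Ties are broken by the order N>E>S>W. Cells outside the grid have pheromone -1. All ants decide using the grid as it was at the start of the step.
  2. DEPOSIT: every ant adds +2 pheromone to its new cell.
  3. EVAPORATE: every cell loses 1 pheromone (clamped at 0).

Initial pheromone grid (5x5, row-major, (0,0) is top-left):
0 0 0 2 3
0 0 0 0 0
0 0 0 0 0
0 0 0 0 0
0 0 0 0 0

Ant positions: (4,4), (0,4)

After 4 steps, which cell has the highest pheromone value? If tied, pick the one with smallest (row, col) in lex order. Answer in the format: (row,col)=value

Step 1: ant0:(4,4)->N->(3,4) | ant1:(0,4)->W->(0,3)
  grid max=3 at (0,3)
Step 2: ant0:(3,4)->N->(2,4) | ant1:(0,3)->E->(0,4)
  grid max=3 at (0,4)
Step 3: ant0:(2,4)->N->(1,4) | ant1:(0,4)->W->(0,3)
  grid max=3 at (0,3)
Step 4: ant0:(1,4)->N->(0,4) | ant1:(0,3)->E->(0,4)
  grid max=5 at (0,4)
Final grid:
  0 0 0 2 5
  0 0 0 0 0
  0 0 0 0 0
  0 0 0 0 0
  0 0 0 0 0
Max pheromone 5 at (0,4)

Answer: (0,4)=5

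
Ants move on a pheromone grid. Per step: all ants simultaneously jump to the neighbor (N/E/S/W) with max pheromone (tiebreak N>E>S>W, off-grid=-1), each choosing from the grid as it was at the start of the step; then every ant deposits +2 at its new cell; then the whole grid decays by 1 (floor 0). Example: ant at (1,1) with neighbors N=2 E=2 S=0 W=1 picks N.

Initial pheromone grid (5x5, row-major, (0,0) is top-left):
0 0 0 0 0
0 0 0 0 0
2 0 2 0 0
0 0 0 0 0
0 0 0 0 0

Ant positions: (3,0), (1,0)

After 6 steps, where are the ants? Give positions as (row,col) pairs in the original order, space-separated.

Step 1: ant0:(3,0)->N->(2,0) | ant1:(1,0)->S->(2,0)
  grid max=5 at (2,0)
Step 2: ant0:(2,0)->N->(1,0) | ant1:(2,0)->N->(1,0)
  grid max=4 at (2,0)
Step 3: ant0:(1,0)->S->(2,0) | ant1:(1,0)->S->(2,0)
  grid max=7 at (2,0)
Step 4: ant0:(2,0)->N->(1,0) | ant1:(2,0)->N->(1,0)
  grid max=6 at (2,0)
Step 5: ant0:(1,0)->S->(2,0) | ant1:(1,0)->S->(2,0)
  grid max=9 at (2,0)
Step 6: ant0:(2,0)->N->(1,0) | ant1:(2,0)->N->(1,0)
  grid max=8 at (2,0)

(1,0) (1,0)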